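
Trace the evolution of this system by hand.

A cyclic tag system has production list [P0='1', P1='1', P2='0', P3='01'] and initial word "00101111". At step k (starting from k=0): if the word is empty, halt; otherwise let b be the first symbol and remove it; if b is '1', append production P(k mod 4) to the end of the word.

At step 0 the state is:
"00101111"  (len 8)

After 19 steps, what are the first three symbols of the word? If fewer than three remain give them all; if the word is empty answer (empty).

0

0) "00101111"  (len 8)
1) "0101111"  (len 7)
2) "101111"  (len 6)
3) "011110"  (len 6)
4) "11110"  (len 5)
5) "11101"  (len 5)
6) "11011"  (len 5)
7) "10110"  (len 5)
8) "011001"  (len 6)
9) "11001"  (len 5)
10) "10011"  (len 5)
11) "00110"  (len 5)
12) "0110"  (len 4)
13) "110"  (len 3)
14) "101"  (len 3)
15) "010"  (len 3)
16) "10"  (len 2)
17) "01"  (len 2)
18) "1"  (len 1)
19) "0"  (len 1)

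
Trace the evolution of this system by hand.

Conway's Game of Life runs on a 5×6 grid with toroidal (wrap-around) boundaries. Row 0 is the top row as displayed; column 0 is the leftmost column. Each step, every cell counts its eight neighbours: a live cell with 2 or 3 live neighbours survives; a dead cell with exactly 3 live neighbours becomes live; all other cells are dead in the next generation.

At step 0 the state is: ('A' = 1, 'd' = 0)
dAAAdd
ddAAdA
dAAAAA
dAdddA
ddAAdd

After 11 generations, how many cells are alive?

13

gen 0: dAAAdd
ddAAdA
dAAAAA
dAdddA
ddAAdd
gen 1: dAdddd
dddddA
dAdddA
dAdddA
AddAAd
gen 2: AdddAA
dddddd
ddddAA
dAAddA
AAAdAA
gen 3: dddAAd
Addddd
AdddAA
ddAddd
ddAddd
gen 4: dddAdd
AddAdd
AAdddA
dAdAdA
ddAddd
gen 5: ddAAdd
AAAdAA
dAdddA
dAddAA
ddAAAd
gen 6: Addddd
ddddAA
dddAdd
dAdddA
dAdddA
gen 7: AdddAd
ddddAA
AddddA
ddAdAd
dAdddA
gen 8: AdddAd
ddddAd
AddAdd
dAddAd
AAdAAA
gen 9: AAdddd
dddAAd
dddAAA
dAdddd
dAAAdd
gen 10: AAddAd
AdAAdd
ddAAdA
AAdddd
dddddd
gen 11: AAAAdA
Addddd
dddAAA
AAAddd
dddddA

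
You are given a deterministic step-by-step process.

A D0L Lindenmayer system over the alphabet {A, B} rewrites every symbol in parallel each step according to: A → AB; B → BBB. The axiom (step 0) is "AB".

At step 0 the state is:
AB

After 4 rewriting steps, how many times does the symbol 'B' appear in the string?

k=0  AB
k=1  ABBBB
k=2  ABBBBBBBBBBBBB
k=3  ABBBBBBBBBBBBBBBBBBBBBBBBBBBBBBBBBBBBBBBB
k=4  ABBBBBBBBBBBBBBBBBBBBBBBBBBBBBBBBBBBBBBBBBBBBBBBBBBBBBBBBB…BBBBBBBBBBBBBBBBBBBBBBBBBBBBBBBBBBBBBBBBBBBBBBBBBBBBBBBBBB  (len 122)

121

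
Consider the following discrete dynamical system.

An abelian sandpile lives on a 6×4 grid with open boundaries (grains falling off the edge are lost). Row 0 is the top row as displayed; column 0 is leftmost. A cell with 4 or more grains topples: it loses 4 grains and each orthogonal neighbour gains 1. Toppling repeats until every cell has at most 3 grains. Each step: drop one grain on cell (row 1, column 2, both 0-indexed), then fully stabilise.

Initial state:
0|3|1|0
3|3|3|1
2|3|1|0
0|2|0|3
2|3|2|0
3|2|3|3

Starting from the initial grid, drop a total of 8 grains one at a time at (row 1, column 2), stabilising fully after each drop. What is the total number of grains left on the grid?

46

0) 0|3|1|0
3|3|3|1
2|3|1|0
0|2|0|3
2|3|2|0
3|2|3|3
1) 2|0|3|0
1|3|1|2
0|1|3|0
1|3|0|3
2|3|2|0
3|2|3|3
2) 2|0|3|0
1|3|2|2
0|1|3|0
1|3|0|3
2|3|2|0
3|2|3|3
3) 2|0|3|0
1|3|3|2
0|1|3|0
1|3|0|3
2|3|2|0
3|2|3|3
4) 2|2|0|1
2|0|3|3
0|3|0|1
1|3|1|3
2|3|2|0
3|2|3|3
5) 2|2|1|2
2|1|1|0
0|3|1|2
1|3|1|3
2|3|2|0
3|2|3|3
6) 2|2|1|2
2|1|2|0
0|3|1|2
1|3|1|3
2|3|2|0
3|2|3|3
7) 2|2|1|2
2|1|3|0
0|3|1|2
1|3|1|3
2|3|2|0
3|2|3|3
8) 2|2|2|2
2|2|0|1
0|3|2|2
1|3|1|3
2|3|2|0
3|2|3|3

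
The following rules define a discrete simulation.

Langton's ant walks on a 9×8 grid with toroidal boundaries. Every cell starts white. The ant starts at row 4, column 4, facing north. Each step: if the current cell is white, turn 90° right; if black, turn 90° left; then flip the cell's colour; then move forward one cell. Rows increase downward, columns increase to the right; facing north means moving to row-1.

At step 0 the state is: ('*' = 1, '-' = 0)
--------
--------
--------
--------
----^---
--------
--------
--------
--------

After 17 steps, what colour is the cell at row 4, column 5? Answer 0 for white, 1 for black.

1

gen 0: --------
--------
--------
--------
----^---
--------
--------
--------
--------
gen 1: --------
--------
--------
--------
----*>--
--------
--------
--------
--------
gen 2: --------
--------
--------
--------
----**--
-----v--
--------
--------
--------
gen 3: --------
--------
--------
--------
----**--
----<*--
--------
--------
--------
gen 4: --------
--------
--------
--------
----^*--
----**--
--------
--------
--------
gen 5: --------
--------
--------
--------
---<-*--
----**--
--------
--------
--------
gen 6: --------
--------
--------
---^----
---*-*--
----**--
--------
--------
--------
gen 7: --------
--------
--------
---*>---
---*-*--
----**--
--------
--------
--------
gen 8: --------
--------
--------
---**---
---*v*--
----**--
--------
--------
--------
gen 9: --------
--------
--------
---**---
---<**--
----**--
--------
--------
--------
gen 10: --------
--------
--------
---**---
----**--
---v**--
--------
--------
--------
gen 11: --------
--------
--------
---**---
----**--
--<***--
--------
--------
--------
gen 12: --------
--------
--------
---**---
--^-**--
--****--
--------
--------
--------
gen 13: --------
--------
--------
---**---
--*>**--
--****--
--------
--------
--------
gen 14: --------
--------
--------
---**---
--****--
--*v**--
--------
--------
--------
gen 15: --------
--------
--------
---**---
--****--
--*->*--
--------
--------
--------
gen 16: --------
--------
--------
---**---
--**^*--
--*--*--
--------
--------
--------
gen 17: --------
--------
--------
---**---
--*<-*--
--*--*--
--------
--------
--------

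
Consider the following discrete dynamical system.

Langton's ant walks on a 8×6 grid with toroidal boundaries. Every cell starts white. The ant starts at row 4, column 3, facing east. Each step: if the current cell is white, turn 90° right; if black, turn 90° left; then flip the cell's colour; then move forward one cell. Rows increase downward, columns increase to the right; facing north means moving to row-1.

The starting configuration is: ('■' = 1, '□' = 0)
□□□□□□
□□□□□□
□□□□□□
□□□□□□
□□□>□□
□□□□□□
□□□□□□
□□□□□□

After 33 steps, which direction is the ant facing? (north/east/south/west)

south

t=0: □□□□□□
□□□□□□
□□□□□□
□□□□□□
□□□>□□
□□□□□□
□□□□□□
□□□□□□
t=1: □□□□□□
□□□□□□
□□□□□□
□□□□□□
□□□■□□
□□□v□□
□□□□□□
□□□□□□
t=2: □□□□□□
□□□□□□
□□□□□□
□□□□□□
□□□■□□
□□<■□□
□□□□□□
□□□□□□
t=3: □□□□□□
□□□□□□
□□□□□□
□□□□□□
□□^■□□
□□■■□□
□□□□□□
□□□□□□
t=4: □□□□□□
□□□□□□
□□□□□□
□□□□□□
□□■>□□
□□■■□□
□□□□□□
□□□□□□
t=5: □□□□□□
□□□□□□
□□□□□□
□□□^□□
□□■□□□
□□■■□□
□□□□□□
□□□□□□
t=6: □□□□□□
□□□□□□
□□□□□□
□□□■>□
□□■□□□
□□■■□□
□□□□□□
□□□□□□
t=7: □□□□□□
□□□□□□
□□□□□□
□□□■■□
□□■□v□
□□■■□□
□□□□□□
□□□□□□
t=8: □□□□□□
□□□□□□
□□□□□□
□□□■■□
□□■<■□
□□■■□□
□□□□□□
□□□□□□
t=9: □□□□□□
□□□□□□
□□□□□□
□□□^■□
□□■■■□
□□■■□□
□□□□□□
□□□□□□
t=10: □□□□□□
□□□□□□
□□□□□□
□□<□■□
□□■■■□
□□■■□□
□□□□□□
□□□□□□
t=11: □□□□□□
□□□□□□
□□^□□□
□□■□■□
□□■■■□
□□■■□□
□□□□□□
□□□□□□
t=12: □□□□□□
□□□□□□
□□■>□□
□□■□■□
□□■■■□
□□■■□□
□□□□□□
□□□□□□
t=13: □□□□□□
□□□□□□
□□■■□□
□□■v■□
□□■■■□
□□■■□□
□□□□□□
□□□□□□
t=14: □□□□□□
□□□□□□
□□■■□□
□□<■■□
□□■■■□
□□■■□□
□□□□□□
□□□□□□
t=15: □□□□□□
□□□□□□
□□■■□□
□□□■■□
□□v■■□
□□■■□□
□□□□□□
□□□□□□
t=16: □□□□□□
□□□□□□
□□■■□□
□□□■■□
□□□>■□
□□■■□□
□□□□□□
□□□□□□
t=17: □□□□□□
□□□□□□
□□■■□□
□□□^■□
□□□□■□
□□■■□□
□□□□□□
□□□□□□
t=18: □□□□□□
□□□□□□
□□■■□□
□□<□■□
□□□□■□
□□■■□□
□□□□□□
□□□□□□
t=19: □□□□□□
□□□□□□
□□^■□□
□□■□■□
□□□□■□
□□■■□□
□□□□□□
□□□□□□
t=20: □□□□□□
□□□□□□
□<□■□□
□□■□■□
□□□□■□
□□■■□□
□□□□□□
□□□□□□
t=21: □□□□□□
□^□□□□
□■□■□□
□□■□■□
□□□□■□
□□■■□□
□□□□□□
□□□□□□
t=22: □□□□□□
□■>□□□
□■□■□□
□□■□■□
□□□□■□
□□■■□□
□□□□□□
□□□□□□
t=23: □□□□□□
□■■□□□
□■v■□□
□□■□■□
□□□□■□
□□■■□□
□□□□□□
□□□□□□
t=24: □□□□□□
□■■□□□
□<■■□□
□□■□■□
□□□□■□
□□■■□□
□□□□□□
□□□□□□
t=25: □□□□□□
□■■□□□
□□■■□□
□v■□■□
□□□□■□
□□■■□□
□□□□□□
□□□□□□
t=26: □□□□□□
□■■□□□
□□■■□□
<■■□■□
□□□□■□
□□■■□□
□□□□□□
□□□□□□
t=27: □□□□□□
□■■□□□
^□■■□□
■■■□■□
□□□□■□
□□■■□□
□□□□□□
□□□□□□
t=28: □□□□□□
□■■□□□
■>■■□□
■■■□■□
□□□□■□
□□■■□□
□□□□□□
□□□□□□
t=29: □□□□□□
□■■□□□
■■■■□□
■v■□■□
□□□□■□
□□■■□□
□□□□□□
□□□□□□
t=30: □□□□□□
□■■□□□
■■■■□□
■□>□■□
□□□□■□
□□■■□□
□□□□□□
□□□□□□
t=31: □□□□□□
□■■□□□
■■^■□□
■□□□■□
□□□□■□
□□■■□□
□□□□□□
□□□□□□
t=32: □□□□□□
□■■□□□
■<□■□□
■□□□■□
□□□□■□
□□■■□□
□□□□□□
□□□□□□
t=33: □□□□□□
□■■□□□
■□□■□□
■v□□■□
□□□□■□
□□■■□□
□□□□□□
□□□□□□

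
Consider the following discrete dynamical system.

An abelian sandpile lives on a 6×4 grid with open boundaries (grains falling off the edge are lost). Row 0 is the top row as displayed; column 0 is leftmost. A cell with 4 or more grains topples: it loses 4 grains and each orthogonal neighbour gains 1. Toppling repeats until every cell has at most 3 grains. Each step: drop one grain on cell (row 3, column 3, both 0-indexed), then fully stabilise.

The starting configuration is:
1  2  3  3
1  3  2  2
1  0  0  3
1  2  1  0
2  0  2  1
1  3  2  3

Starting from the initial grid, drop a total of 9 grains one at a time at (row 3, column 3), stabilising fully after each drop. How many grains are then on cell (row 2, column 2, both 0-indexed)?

1

0) 1  2  3  3
1  3  2  2
1  0  0  3
1  2  1  0
2  0  2  1
1  3  2  3
1) 1  2  3  3
1  3  2  2
1  0  0  3
1  2  1  1
2  0  2  1
1  3  2  3
2) 1  2  3  3
1  3  2  2
1  0  0  3
1  2  1  2
2  0  2  1
1  3  2  3
3) 1  2  3  3
1  3  2  2
1  0  0  3
1  2  1  3
2  0  2  1
1  3  2  3
4) 1  2  3  3
1  3  2  3
1  0  1  0
1  2  2  1
2  0  2  2
1  3  2  3
5) 1  2  3  3
1  3  2  3
1  0  1  0
1  2  2  2
2  0  2  2
1  3  2  3
6) 1  2  3  3
1  3  2  3
1  0  1  0
1  2  2  3
2  0  2  2
1  3  2  3
7) 1  2  3  3
1  3  2  3
1  0  1  1
1  2  3  0
2  0  2  3
1  3  2  3
8) 1  2  3  3
1  3  2  3
1  0  1  1
1  2  3  1
2  0  2  3
1  3  2  3
9) 1  2  3  3
1  3  2  3
1  0  1  1
1  2  3  2
2  0  2  3
1  3  2  3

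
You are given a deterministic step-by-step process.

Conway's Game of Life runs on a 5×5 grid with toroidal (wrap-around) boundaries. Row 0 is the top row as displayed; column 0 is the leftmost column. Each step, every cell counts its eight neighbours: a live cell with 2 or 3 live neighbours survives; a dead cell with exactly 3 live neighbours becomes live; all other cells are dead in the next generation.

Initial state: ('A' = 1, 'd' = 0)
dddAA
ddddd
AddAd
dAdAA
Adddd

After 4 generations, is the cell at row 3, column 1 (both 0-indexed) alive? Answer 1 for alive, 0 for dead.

1

t=0: dddAA
ddddd
AddAd
dAdAA
Adddd
t=1: ddddA
dddAd
AdAAd
dAAAd
AdAdd
t=2: dddAA
ddAAd
ddddd
Adddd
AdAdA
t=3: AAddd
ddAAA
ddddd
AAddA
AAddd
t=4: dddAd
AAAAA
dAAdd
dAddA
ddAdd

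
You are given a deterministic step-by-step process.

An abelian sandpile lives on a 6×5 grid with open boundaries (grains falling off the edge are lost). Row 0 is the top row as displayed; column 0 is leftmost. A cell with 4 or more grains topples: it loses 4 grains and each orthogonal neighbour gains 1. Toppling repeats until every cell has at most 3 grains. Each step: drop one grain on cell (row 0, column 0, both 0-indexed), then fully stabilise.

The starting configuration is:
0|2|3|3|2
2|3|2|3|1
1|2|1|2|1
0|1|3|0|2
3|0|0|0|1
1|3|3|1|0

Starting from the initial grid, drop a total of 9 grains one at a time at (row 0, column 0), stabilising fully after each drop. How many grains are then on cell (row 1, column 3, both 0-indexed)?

t=0: 0|2|3|3|2
2|3|2|3|1
1|2|1|2|1
0|1|3|0|2
3|0|0|0|1
1|3|3|1|0
t=1: 1|2|3|3|2
2|3|2|3|1
1|2|1|2|1
0|1|3|0|2
3|0|0|0|1
1|3|3|1|0
t=2: 2|2|3|3|2
2|3|2|3|1
1|2|1|2|1
0|1|3|0|2
3|0|0|0|1
1|3|3|1|0
t=3: 3|2|3|3|2
2|3|2|3|1
1|2|1|2|1
0|1|3|0|2
3|0|0|0|1
1|3|3|1|0
t=4: 0|3|3|3|2
3|3|2|3|1
1|2|1|2|1
0|1|3|0|2
3|0|0|0|1
1|3|3|1|0
t=5: 1|3|3|3|2
3|3|2|3|1
1|2|1|2|1
0|1|3|0|2
3|0|0|0|1
1|3|3|1|0
t=6: 2|3|3|3|2
3|3|2|3|1
1|2|1|2|1
0|1|3|0|2
3|0|0|0|1
1|3|3|1|0
t=7: 3|3|3|3|2
3|3|2|3|1
1|2|1|2|1
0|1|3|0|2
3|0|0|0|1
1|3|3|1|0
t=8: 2|2|2|1|3
1|2|1|1|2
2|3|2|3|1
0|1|3|0|2
3|0|0|0|1
1|3|3|1|0
t=9: 3|2|2|1|3
1|2|1|1|2
2|3|2|3|1
0|1|3|0|2
3|0|0|0|1
1|3|3|1|0

1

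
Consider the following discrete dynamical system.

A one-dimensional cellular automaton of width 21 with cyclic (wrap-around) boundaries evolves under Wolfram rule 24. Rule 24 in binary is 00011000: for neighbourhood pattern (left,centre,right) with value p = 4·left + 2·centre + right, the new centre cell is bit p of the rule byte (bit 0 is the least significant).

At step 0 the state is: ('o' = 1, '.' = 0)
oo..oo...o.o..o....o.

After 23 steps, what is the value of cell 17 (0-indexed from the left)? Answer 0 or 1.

t=0: oo..oo...o.o..o....o.
t=1: o.o.o.o.....o..o.....
t=2: .......o.....o..o....
t=3: ........o.....o..o...
t=4: .........o.....o..o..
t=5: ..........o.....o..o.
t=6: ...........o.....o..o
t=7: o...........o.....o..
t=8: .o...........o.....o.
t=9: ..o...........o.....o
t=10: o..o...........o.....
t=11: .o..o...........o....
t=12: ..o..o...........o...
t=13: ...o..o...........o..
t=14: ....o..o...........o.
t=15: .....o..o...........o
t=16: o.....o..o...........
t=17: .o.....o..o..........
t=18: ..o.....o..o.........
t=19: ...o.....o..o........
t=20: ....o.....o..o.......
t=21: .....o.....o..o......
t=22: ......o.....o..o.....
t=23: .......o.....o..o....

0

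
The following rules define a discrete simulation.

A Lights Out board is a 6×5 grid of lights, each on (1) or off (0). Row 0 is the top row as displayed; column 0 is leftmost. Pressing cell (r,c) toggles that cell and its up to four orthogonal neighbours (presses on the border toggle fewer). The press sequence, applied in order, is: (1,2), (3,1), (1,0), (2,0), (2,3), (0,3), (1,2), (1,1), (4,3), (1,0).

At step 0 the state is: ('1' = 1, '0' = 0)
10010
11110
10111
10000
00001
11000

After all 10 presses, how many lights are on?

16

t=0: 10010
11110
10111
10000
00001
11000
t=1: 10110
10000
10011
10000
00001
11000
t=2: 10110
10000
11011
01100
01001
11000
t=3: 00110
01000
01011
01100
01001
11000
t=4: 00110
11000
10011
11100
01001
11000
t=5: 00110
11010
10100
11110
01001
11000
t=6: 00001
11000
10100
11110
01001
11000
t=7: 00101
10110
10000
11110
01001
11000
t=8: 01101
01010
11000
11110
01001
11000
t=9: 01101
01010
11000
11100
01110
11010
t=10: 11101
10010
01000
11100
01110
11010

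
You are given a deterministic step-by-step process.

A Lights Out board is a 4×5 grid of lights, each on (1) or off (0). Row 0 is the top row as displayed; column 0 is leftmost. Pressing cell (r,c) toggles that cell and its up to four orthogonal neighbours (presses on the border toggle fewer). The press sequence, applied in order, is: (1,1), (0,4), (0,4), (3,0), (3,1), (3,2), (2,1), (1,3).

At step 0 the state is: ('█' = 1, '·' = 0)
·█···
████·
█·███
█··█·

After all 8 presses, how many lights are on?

step 0: ·█···
████·
█·███
█··█·
step 1: ·····
···█·
█████
█··█·
step 2: ···██
···██
█████
█··█·
step 3: ·····
···█·
█████
█··█·
step 4: ·····
···█·
·████
·█·█·
step 5: ·····
···█·
··███
█·██·
step 6: ·····
···█·
···██
██···
step 7: ·····
·█·█·
█████
█····
step 8: ···█·
·██·█
███·█
█····

9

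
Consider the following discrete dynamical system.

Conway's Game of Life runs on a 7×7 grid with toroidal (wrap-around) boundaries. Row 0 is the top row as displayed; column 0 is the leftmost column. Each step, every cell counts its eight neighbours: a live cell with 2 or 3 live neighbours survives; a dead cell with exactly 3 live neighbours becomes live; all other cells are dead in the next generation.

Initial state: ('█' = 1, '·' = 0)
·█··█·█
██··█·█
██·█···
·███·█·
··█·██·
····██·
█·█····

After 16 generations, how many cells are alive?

11

step 0: ·█··█·█
██··█·█
██·█···
·███·█·
··█·██·
····██·
█·█····
step 1: ··██··█
···██·█
···█·█·
█····██
·██···█
·█··███
██·██·█
step 2: ·█····█
······█
█··█···
███·██·
·██·█··
····█··
·█·····
step 3: ·······
······█
█·████·
█···███
█·█·█··
·███···
█······
step 4: ·······
···████
██·█···
█·█····
█·█·█··
█·██···
·██····
step 5: ··████·
█·█████
██·█·█·
█·█···█
█·█···█
█······
·███···
step 6: █······
█······
·······
··██·█·
·······
█··█··█
·█·····
step 7: ██·····
·······
·······
·······
··███·█
█······
·█····█
step 8: ██·····
·······
·······
···█···
···█···
████·██
·█····█
step 9: ██·····
·······
·······
·······
██·█··█
·█·████
·····█·
step 10: ·······
·······
·······
█······
·█·█··█
·█·█···
·██··█·
step 11: ·······
·······
·······
█······
·█·····
·█·██··
·██····
step 12: ·······
·······
·······
·······
███····
██·█···
·███···
step 13: ··█····
·······
·······
·█·····
█·█····
···█···
██·█···
step 14: ·██····
·······
·······
·█·····
·██····
█··█···
·█·█···
step 15: ·██····
·······
·······
·██····
███····
█··█···
██·█···
step 16: ███····
·······
·······
█·█····
█··█···
···█··█
█··█···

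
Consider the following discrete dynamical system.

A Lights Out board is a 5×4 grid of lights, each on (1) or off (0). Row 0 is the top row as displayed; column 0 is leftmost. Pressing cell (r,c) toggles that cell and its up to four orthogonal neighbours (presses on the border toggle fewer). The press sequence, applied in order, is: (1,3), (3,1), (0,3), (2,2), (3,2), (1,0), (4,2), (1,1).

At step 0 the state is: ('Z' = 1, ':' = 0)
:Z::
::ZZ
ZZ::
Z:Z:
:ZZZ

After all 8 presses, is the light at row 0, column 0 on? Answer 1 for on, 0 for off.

1

[0] :Z::
::ZZ
ZZ::
Z:Z:
:ZZZ
[1] :Z:Z
::::
ZZ:Z
Z:Z:
:ZZZ
[2] :Z:Z
::::
Z::Z
:Z::
::ZZ
[3] :ZZ:
:::Z
Z::Z
:Z::
::ZZ
[4] :ZZ:
::ZZ
ZZZ:
:ZZ:
::ZZ
[5] :ZZ:
::ZZ
ZZ::
:::Z
:::Z
[6] ZZZ:
ZZZZ
:Z::
:::Z
:::Z
[7] ZZZ:
ZZZZ
:Z::
::ZZ
:ZZ:
[8] Z:Z:
:::Z
::::
::ZZ
:ZZ:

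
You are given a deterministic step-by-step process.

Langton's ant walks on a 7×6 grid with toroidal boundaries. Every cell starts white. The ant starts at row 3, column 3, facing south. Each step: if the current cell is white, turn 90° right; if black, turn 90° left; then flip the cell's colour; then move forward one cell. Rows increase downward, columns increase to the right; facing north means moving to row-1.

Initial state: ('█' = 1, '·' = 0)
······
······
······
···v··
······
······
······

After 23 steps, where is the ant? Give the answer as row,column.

k=0  ······
······
······
···v··
······
······
······
k=1  ······
······
······
··<█··
······
······
······
k=2  ······
······
··^···
··██··
······
······
······
k=3  ······
······
··█>··
··██··
······
······
······
k=4  ······
······
··██··
··█v··
······
······
······
k=5  ······
······
··██··
··█·>·
······
······
······
k=6  ······
······
··██··
··█·█·
····v·
······
······
k=7  ······
······
··██··
··█·█·
···<█·
······
······
k=8  ······
······
··██··
··█^█·
···██·
······
······
k=9  ······
······
··██··
··██>·
···██·
······
······
k=10  ······
······
··██^·
··██··
···██·
······
······
k=11  ······
······
··███>
··██··
···██·
······
······
k=12  ······
······
··████
··██·v
···██·
······
······
k=13  ······
······
··████
··██<█
···██·
······
······
k=14  ······
······
··██^█
··████
···██·
······
······
k=15  ······
······
··█<·█
··████
···██·
······
······
k=16  ······
······
··█··█
··█v██
···██·
······
······
k=17  ······
······
··█··█
··█·>█
···██·
······
······
k=18  ······
······
··█·^█
··█··█
···██·
······
······
k=19  ······
······
··█·█>
··█··█
···██·
······
······
k=20  ······
·····^
··█·█·
··█··█
···██·
······
······
k=21  ······
>····█
··█·█·
··█··█
···██·
······
······
k=22  ······
█····█
v·█·█·
··█··█
···██·
······
······
k=23  ······
█····█
█·█·█<
··█··█
···██·
······
······

2,5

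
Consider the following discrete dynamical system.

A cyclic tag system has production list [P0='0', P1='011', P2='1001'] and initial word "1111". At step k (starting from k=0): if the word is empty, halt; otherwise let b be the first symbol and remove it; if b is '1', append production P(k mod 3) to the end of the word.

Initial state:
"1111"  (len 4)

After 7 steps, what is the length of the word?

gen 0: "1111"  (len 4)
gen 1: "1110"  (len 4)
gen 2: "110011"  (len 6)
gen 3: "100111001"  (len 9)
gen 4: "001110010"  (len 9)
gen 5: "01110010"  (len 8)
gen 6: "1110010"  (len 7)
gen 7: "1100100"  (len 7)

7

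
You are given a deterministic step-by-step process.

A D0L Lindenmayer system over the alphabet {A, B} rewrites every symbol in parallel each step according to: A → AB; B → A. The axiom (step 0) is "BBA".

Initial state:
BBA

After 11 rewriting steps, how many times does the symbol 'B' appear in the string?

199

gen 0: BBA
gen 1: AAAB
gen 2: ABABABA
gen 3: ABAABAABAAB
gen 4: ABAABABAABABAABABA
gen 5: ABAABABAABAABABAABAABABAABAAB
gen 6: ABAABABAABAABABAABABAABAABABAABABAABAABABAABABA
gen 7: ABAABABAABAABABAABABAABAABABAABAABABAABABAABAABABAABAABABAABABAABAABABAABAAB
gen 8: ABAABABAABAABABAABABAABAABABAABAABABAABABAABAABABAABABAABA…AABABAABABAABAABABAABABAABAABABAABAABABAABABAABAABABAABABA  (len 123)
gen 9: ABAABABAABAABABAABABAABAABABAABAABABAABABAABAABABAABABAABA…AABABAABABAABAABABAABABAABAABABAABAABABAABABAABAABABAABAAB  (len 199)
gen 10: ABAABABAABAABABAABABAABAABABAABAABABAABABAABAABABAABABAABA…AABABAABABAABAABABAABABAABAABABAABAABABAABABAABAABABAABABA  (len 322)
gen 11: ABAABABAABAABABAABABAABAABABAABAABABAABABAABAABABAABABAABA…AABABAABABAABAABABAABABAABAABABAABAABABAABABAABAABABAABAAB  (len 521)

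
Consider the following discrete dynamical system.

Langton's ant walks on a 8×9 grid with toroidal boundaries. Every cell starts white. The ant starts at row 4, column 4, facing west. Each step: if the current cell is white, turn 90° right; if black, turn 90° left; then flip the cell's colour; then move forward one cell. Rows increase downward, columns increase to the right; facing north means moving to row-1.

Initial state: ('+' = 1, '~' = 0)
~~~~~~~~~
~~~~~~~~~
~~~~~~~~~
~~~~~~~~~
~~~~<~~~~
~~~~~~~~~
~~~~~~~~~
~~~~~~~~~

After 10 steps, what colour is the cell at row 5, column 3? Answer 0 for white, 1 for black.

1

gen 0: ~~~~~~~~~
~~~~~~~~~
~~~~~~~~~
~~~~~~~~~
~~~~<~~~~
~~~~~~~~~
~~~~~~~~~
~~~~~~~~~
gen 1: ~~~~~~~~~
~~~~~~~~~
~~~~~~~~~
~~~~^~~~~
~~~~+~~~~
~~~~~~~~~
~~~~~~~~~
~~~~~~~~~
gen 2: ~~~~~~~~~
~~~~~~~~~
~~~~~~~~~
~~~~+>~~~
~~~~+~~~~
~~~~~~~~~
~~~~~~~~~
~~~~~~~~~
gen 3: ~~~~~~~~~
~~~~~~~~~
~~~~~~~~~
~~~~++~~~
~~~~+v~~~
~~~~~~~~~
~~~~~~~~~
~~~~~~~~~
gen 4: ~~~~~~~~~
~~~~~~~~~
~~~~~~~~~
~~~~++~~~
~~~~<+~~~
~~~~~~~~~
~~~~~~~~~
~~~~~~~~~
gen 5: ~~~~~~~~~
~~~~~~~~~
~~~~~~~~~
~~~~++~~~
~~~~~+~~~
~~~~v~~~~
~~~~~~~~~
~~~~~~~~~
gen 6: ~~~~~~~~~
~~~~~~~~~
~~~~~~~~~
~~~~++~~~
~~~~~+~~~
~~~<+~~~~
~~~~~~~~~
~~~~~~~~~
gen 7: ~~~~~~~~~
~~~~~~~~~
~~~~~~~~~
~~~~++~~~
~~~^~+~~~
~~~++~~~~
~~~~~~~~~
~~~~~~~~~
gen 8: ~~~~~~~~~
~~~~~~~~~
~~~~~~~~~
~~~~++~~~
~~~+>+~~~
~~~++~~~~
~~~~~~~~~
~~~~~~~~~
gen 9: ~~~~~~~~~
~~~~~~~~~
~~~~~~~~~
~~~~++~~~
~~~+++~~~
~~~+v~~~~
~~~~~~~~~
~~~~~~~~~
gen 10: ~~~~~~~~~
~~~~~~~~~
~~~~~~~~~
~~~~++~~~
~~~+++~~~
~~~+~>~~~
~~~~~~~~~
~~~~~~~~~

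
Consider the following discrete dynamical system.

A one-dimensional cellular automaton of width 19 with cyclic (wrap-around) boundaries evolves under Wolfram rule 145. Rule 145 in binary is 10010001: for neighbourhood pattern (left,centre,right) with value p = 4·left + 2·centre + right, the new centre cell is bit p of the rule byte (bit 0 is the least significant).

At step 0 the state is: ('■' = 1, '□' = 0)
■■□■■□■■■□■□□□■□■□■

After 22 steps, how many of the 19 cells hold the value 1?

t=0: ■■□■■□■■■□■□□□■□■□■
t=1: ■□□□□□□■□□□■■□□□□□□
t=2: □■■■■■□□■■□□□■■■■■□
t=3: □□■■■□■□□□■■□□■■■□■
t=4: ■□□■□□□■■□□□■□□■□□□
t=5: □■□□■■□□□■■□□■□□■■□
t=6: □□■□□□■■□□□■□□■□□□■
t=7: ■□□■■□□□■■□□■□□■■□□
t=8: □■□□□■■□□□■□□■□□□■□
t=9: □□■■□□□■■□□■□□■■□□■
t=10: ■□□□■■□□□■□□■□□□■□□
t=11: □■■□□□■■□□■□□■■□□■□
t=12: □□□■■□□□■□□■□□□■□□■
t=13: ■■□□□■■□□■□□■■□□■□□
t=14: □□■■□□□■□□■□□□■□□■□
t=15: ■□□□■■□□■□□■■□□■□□■
t=16: □■■□□□■□□■□□□■□□■□□
t=17: □□□■■□□■□□■■□□■□□■■
t=18: ■■□□□■□□■□□□■□□■□□□
t=19: □□■■□□■□□■■□□■□□■■□
t=20: ■□□□■□□■□□□■□□■□□□■
t=21: □■■□□■□□■■□□■□□■■□□
t=22: □□□■□□■□□□■□□■□□□■■

6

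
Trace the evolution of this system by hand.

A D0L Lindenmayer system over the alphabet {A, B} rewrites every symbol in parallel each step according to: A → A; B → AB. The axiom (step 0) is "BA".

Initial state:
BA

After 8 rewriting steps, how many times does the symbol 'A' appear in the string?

9

0) BA
1) ABA
2) AABA
3) AAABA
4) AAAABA
5) AAAAABA
6) AAAAAABA
7) AAAAAAABA
8) AAAAAAAABA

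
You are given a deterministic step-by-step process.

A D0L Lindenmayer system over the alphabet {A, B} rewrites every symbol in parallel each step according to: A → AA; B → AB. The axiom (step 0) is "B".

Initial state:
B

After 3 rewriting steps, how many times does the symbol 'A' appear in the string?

7

t=0: B
t=1: AB
t=2: AAAB
t=3: AAAAAAAB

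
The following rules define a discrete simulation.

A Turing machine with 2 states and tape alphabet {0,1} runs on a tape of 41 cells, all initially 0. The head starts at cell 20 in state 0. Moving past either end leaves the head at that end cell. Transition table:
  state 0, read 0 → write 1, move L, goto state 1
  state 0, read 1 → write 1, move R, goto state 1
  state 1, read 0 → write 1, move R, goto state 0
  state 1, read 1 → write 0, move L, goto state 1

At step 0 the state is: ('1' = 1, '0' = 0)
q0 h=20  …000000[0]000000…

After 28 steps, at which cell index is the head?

12

step 0: q0 h=20  …000000[0]000000…
step 1: q1 h=19  …000000[0]100000…
step 2: q0 h=20  …000001[1]000000…
step 3: q1 h=21  …000011[0]000000…
step 4: q0 h=22  …000111[0]000000…
step 5: q1 h=21  …000011[1]100000…
step 6: q1 h=20  …000001[1]010000…
step 7: q1 h=19  …000000[1]001000…
step 8: q1 h=18  …000000[0]000100…
step 9: q0 h=19  …000001[0]001000…
step 10: q1 h=18  …000000[1]100100…
step 11: q1 h=17  …000000[0]010010…
step 12: q0 h=18  …000001[0]100100…
step 13: q1 h=17  …000000[1]110010…
step 14: q1 h=16  …000000[0]011001…
step 15: q0 h=17  …000001[0]110010…
step 16: q1 h=16  …000000[1]111001…
step 17: q1 h=15  …000000[0]011100…
step 18: q0 h=16  …000001[0]111001…
step 19: q1 h=15  …000000[1]111100…
step 20: q1 h=14  …000000[0]011110…
step 21: q0 h=15  …000001[0]111100…
step 22: q1 h=14  …000000[1]111110…
step 23: q1 h=13  …000000[0]011111…
step 24: q0 h=14  …000001[0]111110…
step 25: q1 h=13  …000000[1]111111…
step 26: q1 h=12  …000000[0]011111…
step 27: q0 h=13  …000001[0]111111…
step 28: q1 h=12  …000000[1]111111…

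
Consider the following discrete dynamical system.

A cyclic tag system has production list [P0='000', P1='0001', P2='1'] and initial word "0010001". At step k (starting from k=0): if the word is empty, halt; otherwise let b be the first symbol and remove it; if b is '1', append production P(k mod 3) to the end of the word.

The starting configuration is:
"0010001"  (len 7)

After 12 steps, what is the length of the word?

gen 0: "0010001"  (len 7)
gen 1: "010001"  (len 6)
gen 2: "10001"  (len 5)
gen 3: "00011"  (len 5)
gen 4: "0011"  (len 4)
gen 5: "011"  (len 3)
gen 6: "11"  (len 2)
gen 7: "1000"  (len 4)
gen 8: "0000001"  (len 7)
gen 9: "000001"  (len 6)
gen 10: "00001"  (len 5)
gen 11: "0001"  (len 4)
gen 12: "001"  (len 3)

3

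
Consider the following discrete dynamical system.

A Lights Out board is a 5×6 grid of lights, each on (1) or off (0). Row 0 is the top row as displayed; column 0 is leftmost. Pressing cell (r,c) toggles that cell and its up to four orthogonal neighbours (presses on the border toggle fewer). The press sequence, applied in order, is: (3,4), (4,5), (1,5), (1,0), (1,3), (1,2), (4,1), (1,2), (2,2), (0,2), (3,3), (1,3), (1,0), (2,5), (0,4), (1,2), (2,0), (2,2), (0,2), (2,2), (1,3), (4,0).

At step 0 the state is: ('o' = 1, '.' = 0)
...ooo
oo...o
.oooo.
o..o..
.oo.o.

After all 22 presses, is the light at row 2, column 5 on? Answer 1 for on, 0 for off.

0

step 0: ...ooo
oo...o
.oooo.
o..o..
.oo.o.
step 1: ...ooo
oo...o
.ooo..
o...oo
.oo...
step 2: ...ooo
oo...o
.ooo..
o...o.
.oo.oo
step 3: ...oo.
oo..o.
.ooo.o
o...o.
.oo.oo
step 4: o..oo.
....o.
oooo.o
o...o.
.oo.oo
step 5: o...o.
..oo..
ooo..o
o...o.
.oo.oo
step 6: o.o.o.
.o....
oo...o
o...o.
.oo.oo
step 7: o.o.o.
.o....
oo...o
oo..o.
o...oo
step 8: o...o.
..oo..
ooo..o
oo..o.
o...oo
step 9: o...o.
...o..
o..o.o
ooo.o.
o...oo
step 10: ooooo.
..oo..
o..o.o
ooo.o.
o...oo
step 11: ooooo.
..oo..
o....o
oo.o..
o..ooo
step 12: ooo.o.
....o.
o..o.o
oo.o..
o..ooo
step 13: .oo.o.
oo..o.
...o.o
oo.o..
o..ooo
step 14: .oo.o.
oo..oo
...oo.
oo.o.o
o..ooo
step 15: .ooo.o
oo...o
...oo.
oo.o.o
o..ooo
step 16: .o.o.o
o.oo.o
..ooo.
oo.o.o
o..ooo
step 17: .o.o.o
..oo.o
ooooo.
.o.o.o
o..ooo
step 18: .o.o.o
...o.o
o...o.
.ooo.o
o..ooo
step 19: ..o..o
..oo.o
o...o.
.ooo.o
o..ooo
step 20: ..o..o
...o.o
ooooo.
.o.o.o
o..ooo
step 21: ..oo.o
..o.oo
ooo.o.
.o.o.o
o..ooo
step 22: ..oo.o
..o.oo
ooo.o.
oo.o.o
.o.ooo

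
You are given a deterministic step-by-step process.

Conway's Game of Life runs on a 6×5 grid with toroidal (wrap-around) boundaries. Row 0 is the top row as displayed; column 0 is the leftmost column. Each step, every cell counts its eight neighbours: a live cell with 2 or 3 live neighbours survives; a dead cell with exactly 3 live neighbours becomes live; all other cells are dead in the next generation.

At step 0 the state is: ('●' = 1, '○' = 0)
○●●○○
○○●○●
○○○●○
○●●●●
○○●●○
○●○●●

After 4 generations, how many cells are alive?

11

0) ○●●○○
○○●○●
○○○●○
○●●●●
○○●●○
○●○●●
1) ○●○○●
○●●○○
●●○○○
○●○○●
○○○○○
●●○○●
2) ○○○●●
○○●○○
○○○○○
○●○○○
○●○○●
○●○○●
3) ●○●●●
○○○●○
○○○○○
●○○○○
○●●○○
○○●○●
4) ●●●○○
○○●●○
○○○○○
○●○○○
●●●●○
○○○○●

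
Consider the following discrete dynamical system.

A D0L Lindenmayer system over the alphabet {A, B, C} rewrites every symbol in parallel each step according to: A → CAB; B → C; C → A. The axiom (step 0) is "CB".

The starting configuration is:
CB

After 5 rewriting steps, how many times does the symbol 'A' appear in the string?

11

k=0  CB
k=1  AC
k=2  CABA
k=3  ACABCCAB
k=4  CABACABCAACABC
k=5  ACABCCABACABCACABCABACABCA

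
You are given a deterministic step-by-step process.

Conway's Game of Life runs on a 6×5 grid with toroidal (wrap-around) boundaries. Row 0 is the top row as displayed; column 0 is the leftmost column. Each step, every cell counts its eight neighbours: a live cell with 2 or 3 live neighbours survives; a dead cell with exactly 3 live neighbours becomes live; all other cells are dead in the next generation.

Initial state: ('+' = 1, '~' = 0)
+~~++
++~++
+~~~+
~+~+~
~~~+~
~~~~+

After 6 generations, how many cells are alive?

k=0  +~~++
++~++
+~~~+
~+~+~
~~~+~
~~~~+
k=1  ~++~~
~++~~
~~~~~
+~++~
~~+++
+~~~~
k=2  +~+~~
~++~~
~~~+~
~++~~
+~+~~
+~~~+
k=3  +~+++
~+++~
~~~+~
~+++~
+~+++
+~~++
k=4  ~~~~~
++~~~
~~~~+
++~~~
~~~~~
~~~~~
k=5  ~~~~~
+~~~~
~~~~+
+~~~~
~~~~~
~~~~~
k=6  ~~~~~
~~~~~
+~~~+
~~~~~
~~~~~
~~~~~

2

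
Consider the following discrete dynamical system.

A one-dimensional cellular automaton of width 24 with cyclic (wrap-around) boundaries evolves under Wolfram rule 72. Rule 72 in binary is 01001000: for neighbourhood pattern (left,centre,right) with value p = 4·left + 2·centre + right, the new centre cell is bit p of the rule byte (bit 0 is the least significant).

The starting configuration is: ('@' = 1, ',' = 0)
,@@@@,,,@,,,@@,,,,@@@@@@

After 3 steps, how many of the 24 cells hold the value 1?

step 0: ,@@@@,,,@,,,@@,,,,@@@@@@
step 1: ,@,,@,,,,,,,@@,,,,@,,,,@
step 2: ,,,,,,,,,,,,@@,,,,,,,,,,
step 3: ,,,,,,,,,,,,@@,,,,,,,,,,

2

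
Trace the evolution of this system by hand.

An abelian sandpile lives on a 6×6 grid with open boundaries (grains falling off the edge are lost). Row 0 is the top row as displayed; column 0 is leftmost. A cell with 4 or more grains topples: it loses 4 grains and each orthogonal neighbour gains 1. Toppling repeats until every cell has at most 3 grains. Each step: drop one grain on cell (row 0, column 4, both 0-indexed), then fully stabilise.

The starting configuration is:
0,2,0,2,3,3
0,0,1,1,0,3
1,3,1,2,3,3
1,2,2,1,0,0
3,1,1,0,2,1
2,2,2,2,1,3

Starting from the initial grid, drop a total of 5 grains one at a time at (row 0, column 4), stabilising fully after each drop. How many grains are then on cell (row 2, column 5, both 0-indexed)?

k=0  0,2,0,2,3,3
0,0,1,1,0,3
1,3,1,2,3,3
1,2,2,1,0,0
3,1,1,0,2,1
2,2,2,2,1,3
k=1  0,2,0,3,1,1
0,0,1,1,3,1
1,3,1,3,0,1
1,2,2,1,1,1
3,1,1,0,2,1
2,2,2,2,1,3
k=2  0,2,0,3,2,1
0,0,1,1,3,1
1,3,1,3,0,1
1,2,2,1,1,1
3,1,1,0,2,1
2,2,2,2,1,3
k=3  0,2,0,3,3,1
0,0,1,1,3,1
1,3,1,3,0,1
1,2,2,1,1,1
3,1,1,0,2,1
2,2,2,2,1,3
k=4  0,2,1,0,2,2
0,0,1,3,0,2
1,3,1,3,1,1
1,2,2,1,1,1
3,1,1,0,2,1
2,2,2,2,1,3
k=5  0,2,1,0,3,2
0,0,1,3,0,2
1,3,1,3,1,1
1,2,2,1,1,1
3,1,1,0,2,1
2,2,2,2,1,3

1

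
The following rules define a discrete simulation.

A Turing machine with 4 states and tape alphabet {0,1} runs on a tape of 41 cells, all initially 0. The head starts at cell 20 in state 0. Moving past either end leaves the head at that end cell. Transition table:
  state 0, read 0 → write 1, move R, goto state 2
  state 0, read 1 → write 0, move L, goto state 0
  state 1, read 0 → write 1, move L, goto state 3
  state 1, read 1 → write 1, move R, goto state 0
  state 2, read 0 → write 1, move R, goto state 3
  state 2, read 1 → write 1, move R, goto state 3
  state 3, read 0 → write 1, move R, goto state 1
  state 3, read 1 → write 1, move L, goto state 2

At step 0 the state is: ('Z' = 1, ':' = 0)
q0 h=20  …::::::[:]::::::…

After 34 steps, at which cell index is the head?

22

t=0: q0 h=20  …::::::[:]::::::…
t=1: q2 h=21  …:::::Z[:]::::::…
t=2: q3 h=22  …::::ZZ[:]::::::…
t=3: q1 h=23  …:::ZZZ[:]::::::…
t=4: q3 h=22  …::::ZZ[Z]Z:::::…
t=5: q2 h=21  …:::::Z[Z]ZZ::::…
t=6: q3 h=22  …::::ZZ[Z]Z:::::…
t=7: q2 h=21  …:::::Z[Z]ZZ::::…
t=8: q3 h=22  …::::ZZ[Z]Z:::::…
t=9: q2 h=21  …:::::Z[Z]ZZ::::…
t=10: q3 h=22  …::::ZZ[Z]Z:::::…
t=11: q2 h=21  …:::::Z[Z]ZZ::::…
t=12: q3 h=22  …::::ZZ[Z]Z:::::…
t=13: q2 h=21  …:::::Z[Z]ZZ::::…
t=14: q3 h=22  …::::ZZ[Z]Z:::::…
t=15: q2 h=21  …:::::Z[Z]ZZ::::…
t=16: q3 h=22  …::::ZZ[Z]Z:::::…
t=17: q2 h=21  …:::::Z[Z]ZZ::::…
t=18: q3 h=22  …::::ZZ[Z]Z:::::…
t=19: q2 h=21  …:::::Z[Z]ZZ::::…
t=20: q3 h=22  …::::ZZ[Z]Z:::::…
t=21: q2 h=21  …:::::Z[Z]ZZ::::…
t=22: q3 h=22  …::::ZZ[Z]Z:::::…
t=23: q2 h=21  …:::::Z[Z]ZZ::::…
t=24: q3 h=22  …::::ZZ[Z]Z:::::…
t=25: q2 h=21  …:::::Z[Z]ZZ::::…
t=26: q3 h=22  …::::ZZ[Z]Z:::::…
t=27: q2 h=21  …:::::Z[Z]ZZ::::…
t=28: q3 h=22  …::::ZZ[Z]Z:::::…
t=29: q2 h=21  …:::::Z[Z]ZZ::::…
t=30: q3 h=22  …::::ZZ[Z]Z:::::…
t=31: q2 h=21  …:::::Z[Z]ZZ::::…
t=32: q3 h=22  …::::ZZ[Z]Z:::::…
t=33: q2 h=21  …:::::Z[Z]ZZ::::…
t=34: q3 h=22  …::::ZZ[Z]Z:::::…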